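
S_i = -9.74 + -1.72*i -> [-9.74, -11.46, -13.18, -14.9, -16.62]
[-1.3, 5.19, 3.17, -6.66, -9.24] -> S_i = Random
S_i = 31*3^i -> [31, 93, 279, 837, 2511]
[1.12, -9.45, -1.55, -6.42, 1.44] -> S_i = Random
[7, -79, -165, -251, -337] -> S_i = 7 + -86*i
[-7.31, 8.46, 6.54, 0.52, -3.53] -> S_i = Random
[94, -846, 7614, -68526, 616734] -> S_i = 94*-9^i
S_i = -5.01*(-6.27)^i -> [-5.01, 31.41, -196.96, 1234.92, -7742.98]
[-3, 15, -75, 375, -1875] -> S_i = -3*-5^i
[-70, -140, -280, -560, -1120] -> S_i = -70*2^i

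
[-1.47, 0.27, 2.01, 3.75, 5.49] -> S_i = -1.47 + 1.74*i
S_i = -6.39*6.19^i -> [-6.39, -39.55, -244.84, -1515.56, -9381.31]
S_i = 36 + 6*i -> [36, 42, 48, 54, 60]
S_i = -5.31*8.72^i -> [-5.31, -46.3, -403.76, -3520.82, -30701.56]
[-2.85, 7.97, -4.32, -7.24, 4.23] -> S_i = Random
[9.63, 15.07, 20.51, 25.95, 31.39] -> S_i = 9.63 + 5.44*i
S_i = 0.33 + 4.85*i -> [0.33, 5.18, 10.03, 14.88, 19.73]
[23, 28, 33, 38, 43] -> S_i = 23 + 5*i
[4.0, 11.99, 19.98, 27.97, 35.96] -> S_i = 4.00 + 7.99*i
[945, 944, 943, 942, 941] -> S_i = 945 + -1*i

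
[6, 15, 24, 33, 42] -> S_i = 6 + 9*i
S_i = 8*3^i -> [8, 24, 72, 216, 648]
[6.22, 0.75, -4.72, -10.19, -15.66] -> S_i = 6.22 + -5.47*i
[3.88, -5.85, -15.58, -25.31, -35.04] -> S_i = 3.88 + -9.73*i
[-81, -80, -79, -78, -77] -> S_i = -81 + 1*i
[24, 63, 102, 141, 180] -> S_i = 24 + 39*i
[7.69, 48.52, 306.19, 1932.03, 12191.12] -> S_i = 7.69*6.31^i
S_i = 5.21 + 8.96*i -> [5.21, 14.17, 23.13, 32.09, 41.05]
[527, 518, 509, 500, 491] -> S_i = 527 + -9*i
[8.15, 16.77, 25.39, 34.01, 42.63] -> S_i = 8.15 + 8.62*i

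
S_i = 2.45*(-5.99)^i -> [2.45, -14.68, 87.91, -526.56, 3154.08]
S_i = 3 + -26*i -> [3, -23, -49, -75, -101]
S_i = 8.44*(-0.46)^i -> [8.44, -3.88, 1.79, -0.82, 0.38]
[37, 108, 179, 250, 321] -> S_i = 37 + 71*i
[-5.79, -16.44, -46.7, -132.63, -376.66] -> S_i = -5.79*2.84^i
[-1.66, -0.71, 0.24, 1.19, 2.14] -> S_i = -1.66 + 0.95*i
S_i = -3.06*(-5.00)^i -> [-3.06, 15.3, -76.5, 382.5, -1912.5]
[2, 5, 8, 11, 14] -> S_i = 2 + 3*i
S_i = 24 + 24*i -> [24, 48, 72, 96, 120]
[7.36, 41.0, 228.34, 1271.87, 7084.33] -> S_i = 7.36*5.57^i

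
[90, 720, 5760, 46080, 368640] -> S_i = 90*8^i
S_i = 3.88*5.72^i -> [3.88, 22.19, 126.95, 726.14, 4153.52]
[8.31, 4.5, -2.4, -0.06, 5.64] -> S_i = Random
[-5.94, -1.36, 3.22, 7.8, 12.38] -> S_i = -5.94 + 4.58*i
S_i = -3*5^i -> [-3, -15, -75, -375, -1875]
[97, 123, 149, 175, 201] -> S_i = 97 + 26*i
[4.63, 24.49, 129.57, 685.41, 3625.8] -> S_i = 4.63*5.29^i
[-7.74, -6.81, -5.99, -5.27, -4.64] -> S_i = -7.74*0.88^i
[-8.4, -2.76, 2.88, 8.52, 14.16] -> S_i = -8.40 + 5.64*i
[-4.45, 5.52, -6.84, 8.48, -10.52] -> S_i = -4.45*(-1.24)^i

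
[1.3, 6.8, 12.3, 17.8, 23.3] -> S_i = 1.30 + 5.50*i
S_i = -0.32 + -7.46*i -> [-0.32, -7.78, -15.24, -22.7, -30.16]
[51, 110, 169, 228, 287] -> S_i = 51 + 59*i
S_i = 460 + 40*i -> [460, 500, 540, 580, 620]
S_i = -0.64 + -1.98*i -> [-0.64, -2.62, -4.6, -6.58, -8.56]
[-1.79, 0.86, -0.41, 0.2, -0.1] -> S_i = -1.79*(-0.48)^i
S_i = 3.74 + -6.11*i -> [3.74, -2.37, -8.48, -14.59, -20.7]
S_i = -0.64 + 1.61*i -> [-0.64, 0.97, 2.58, 4.19, 5.8]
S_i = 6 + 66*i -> [6, 72, 138, 204, 270]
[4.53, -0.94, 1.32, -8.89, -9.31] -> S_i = Random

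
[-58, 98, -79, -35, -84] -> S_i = Random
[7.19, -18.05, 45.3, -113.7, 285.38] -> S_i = 7.19*(-2.51)^i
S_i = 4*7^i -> [4, 28, 196, 1372, 9604]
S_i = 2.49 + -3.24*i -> [2.49, -0.75, -3.99, -7.23, -10.47]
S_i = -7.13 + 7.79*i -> [-7.13, 0.66, 8.45, 16.24, 24.03]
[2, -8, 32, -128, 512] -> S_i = 2*-4^i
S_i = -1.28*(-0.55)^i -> [-1.28, 0.7, -0.39, 0.21, -0.12]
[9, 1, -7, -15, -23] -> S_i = 9 + -8*i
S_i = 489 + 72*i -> [489, 561, 633, 705, 777]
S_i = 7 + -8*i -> [7, -1, -9, -17, -25]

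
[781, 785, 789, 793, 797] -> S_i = 781 + 4*i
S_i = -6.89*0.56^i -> [-6.89, -3.86, -2.16, -1.21, -0.68]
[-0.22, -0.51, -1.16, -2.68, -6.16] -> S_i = -0.22*2.30^i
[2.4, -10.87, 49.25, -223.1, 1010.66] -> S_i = 2.40*(-4.53)^i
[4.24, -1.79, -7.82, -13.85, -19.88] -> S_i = 4.24 + -6.03*i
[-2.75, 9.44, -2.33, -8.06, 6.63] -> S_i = Random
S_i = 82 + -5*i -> [82, 77, 72, 67, 62]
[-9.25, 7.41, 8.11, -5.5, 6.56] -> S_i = Random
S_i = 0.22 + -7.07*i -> [0.22, -6.85, -13.92, -20.99, -28.06]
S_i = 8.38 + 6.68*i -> [8.38, 15.06, 21.74, 28.42, 35.1]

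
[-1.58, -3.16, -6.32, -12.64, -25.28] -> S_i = -1.58*2.00^i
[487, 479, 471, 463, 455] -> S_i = 487 + -8*i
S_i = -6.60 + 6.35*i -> [-6.6, -0.25, 6.1, 12.45, 18.8]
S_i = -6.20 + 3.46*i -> [-6.2, -2.74, 0.72, 4.18, 7.64]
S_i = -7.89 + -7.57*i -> [-7.89, -15.46, -23.03, -30.6, -38.17]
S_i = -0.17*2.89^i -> [-0.17, -0.49, -1.42, -4.1, -11.86]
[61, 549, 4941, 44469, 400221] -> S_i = 61*9^i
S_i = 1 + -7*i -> [1, -6, -13, -20, -27]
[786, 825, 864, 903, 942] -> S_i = 786 + 39*i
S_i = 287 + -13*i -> [287, 274, 261, 248, 235]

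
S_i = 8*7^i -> [8, 56, 392, 2744, 19208]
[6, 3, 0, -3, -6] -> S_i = 6 + -3*i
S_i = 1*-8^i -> [1, -8, 64, -512, 4096]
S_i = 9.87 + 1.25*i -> [9.87, 11.12, 12.37, 13.62, 14.87]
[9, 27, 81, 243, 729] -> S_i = 9*3^i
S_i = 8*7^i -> [8, 56, 392, 2744, 19208]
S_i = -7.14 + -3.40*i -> [-7.14, -10.54, -13.94, -17.34, -20.74]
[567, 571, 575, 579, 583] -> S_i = 567 + 4*i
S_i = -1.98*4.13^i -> [-1.98, -8.18, -33.77, -139.48, -576.06]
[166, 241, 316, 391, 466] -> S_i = 166 + 75*i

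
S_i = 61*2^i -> [61, 122, 244, 488, 976]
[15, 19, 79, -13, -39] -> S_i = Random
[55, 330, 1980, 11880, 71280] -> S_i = 55*6^i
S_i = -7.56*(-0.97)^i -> [-7.56, 7.33, -7.11, 6.9, -6.69]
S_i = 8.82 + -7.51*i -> [8.82, 1.31, -6.2, -13.71, -21.22]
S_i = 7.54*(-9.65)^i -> [7.54, -72.76, 702.14, -6775.69, 65385.37]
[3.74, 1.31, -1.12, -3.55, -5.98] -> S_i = 3.74 + -2.43*i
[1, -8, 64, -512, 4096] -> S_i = 1*-8^i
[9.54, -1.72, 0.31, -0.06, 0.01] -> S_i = 9.54*(-0.18)^i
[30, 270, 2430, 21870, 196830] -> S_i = 30*9^i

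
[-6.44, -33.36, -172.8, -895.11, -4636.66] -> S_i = -6.44*5.18^i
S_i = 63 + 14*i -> [63, 77, 91, 105, 119]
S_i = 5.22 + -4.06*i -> [5.22, 1.16, -2.9, -6.96, -11.02]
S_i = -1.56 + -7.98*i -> [-1.56, -9.54, -17.52, -25.5, -33.48]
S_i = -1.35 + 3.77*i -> [-1.35, 2.42, 6.19, 9.96, 13.73]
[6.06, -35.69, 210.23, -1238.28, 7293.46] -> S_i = 6.06*(-5.89)^i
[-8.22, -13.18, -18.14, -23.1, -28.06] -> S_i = -8.22 + -4.96*i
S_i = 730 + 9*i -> [730, 739, 748, 757, 766]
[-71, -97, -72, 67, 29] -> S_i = Random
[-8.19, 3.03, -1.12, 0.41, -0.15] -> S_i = -8.19*(-0.37)^i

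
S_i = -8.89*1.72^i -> [-8.89, -15.29, -26.3, -45.24, -77.81]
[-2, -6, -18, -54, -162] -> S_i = -2*3^i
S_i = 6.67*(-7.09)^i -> [6.67, -47.29, 335.29, -2377.19, 16854.3]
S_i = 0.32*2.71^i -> [0.32, 0.87, 2.35, 6.37, 17.26]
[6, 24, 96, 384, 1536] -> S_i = 6*4^i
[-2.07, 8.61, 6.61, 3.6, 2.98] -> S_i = Random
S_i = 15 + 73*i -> [15, 88, 161, 234, 307]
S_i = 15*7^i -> [15, 105, 735, 5145, 36015]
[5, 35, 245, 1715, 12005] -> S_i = 5*7^i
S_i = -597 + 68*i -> [-597, -529, -461, -393, -325]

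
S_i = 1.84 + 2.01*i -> [1.84, 3.85, 5.86, 7.87, 9.88]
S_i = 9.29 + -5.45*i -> [9.29, 3.84, -1.61, -7.06, -12.51]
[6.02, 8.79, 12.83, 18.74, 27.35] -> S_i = 6.02*1.46^i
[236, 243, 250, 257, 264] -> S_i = 236 + 7*i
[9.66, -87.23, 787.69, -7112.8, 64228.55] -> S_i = 9.66*(-9.03)^i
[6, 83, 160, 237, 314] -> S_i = 6 + 77*i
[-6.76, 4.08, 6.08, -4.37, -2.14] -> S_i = Random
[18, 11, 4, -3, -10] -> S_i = 18 + -7*i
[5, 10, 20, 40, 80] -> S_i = 5*2^i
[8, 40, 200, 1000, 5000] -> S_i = 8*5^i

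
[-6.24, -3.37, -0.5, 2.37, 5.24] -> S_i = -6.24 + 2.87*i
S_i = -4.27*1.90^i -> [-4.27, -8.11, -15.41, -29.29, -55.65]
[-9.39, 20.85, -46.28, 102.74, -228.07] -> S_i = -9.39*(-2.22)^i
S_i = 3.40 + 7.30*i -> [3.4, 10.7, 18.0, 25.3, 32.6]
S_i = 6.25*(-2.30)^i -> [6.25, -14.37, 33.06, -76.04, 174.9]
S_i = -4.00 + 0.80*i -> [-4.0, -3.2, -2.4, -1.6, -0.8]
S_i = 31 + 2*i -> [31, 33, 35, 37, 39]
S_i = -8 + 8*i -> [-8, 0, 8, 16, 24]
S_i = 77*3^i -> [77, 231, 693, 2079, 6237]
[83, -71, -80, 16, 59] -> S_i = Random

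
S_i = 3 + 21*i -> [3, 24, 45, 66, 87]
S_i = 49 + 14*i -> [49, 63, 77, 91, 105]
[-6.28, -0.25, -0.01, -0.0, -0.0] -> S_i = -6.28*0.04^i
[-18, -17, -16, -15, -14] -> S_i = -18 + 1*i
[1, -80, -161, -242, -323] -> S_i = 1 + -81*i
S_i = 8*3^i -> [8, 24, 72, 216, 648]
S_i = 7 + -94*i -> [7, -87, -181, -275, -369]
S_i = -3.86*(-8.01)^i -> [-3.86, 30.92, -247.66, 1983.74, -15889.76]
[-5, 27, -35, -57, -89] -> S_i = Random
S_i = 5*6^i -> [5, 30, 180, 1080, 6480]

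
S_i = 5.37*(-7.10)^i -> [5.37, -38.13, 270.7, -1921.98, 13646.07]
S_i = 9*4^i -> [9, 36, 144, 576, 2304]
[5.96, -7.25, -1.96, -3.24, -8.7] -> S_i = Random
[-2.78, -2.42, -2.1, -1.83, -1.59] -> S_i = -2.78*0.87^i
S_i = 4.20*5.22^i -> [4.2, 21.92, 114.44, 597.39, 3118.4]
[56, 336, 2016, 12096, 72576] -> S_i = 56*6^i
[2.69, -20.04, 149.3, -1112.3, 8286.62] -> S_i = 2.69*(-7.45)^i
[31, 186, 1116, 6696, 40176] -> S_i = 31*6^i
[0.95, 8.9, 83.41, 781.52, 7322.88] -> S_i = 0.95*9.37^i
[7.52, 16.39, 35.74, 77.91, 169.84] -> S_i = 7.52*2.18^i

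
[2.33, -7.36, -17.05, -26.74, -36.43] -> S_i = 2.33 + -9.69*i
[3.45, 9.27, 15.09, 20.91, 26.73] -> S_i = 3.45 + 5.82*i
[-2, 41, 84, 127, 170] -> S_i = -2 + 43*i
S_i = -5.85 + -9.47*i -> [-5.85, -15.32, -24.79, -34.26, -43.73]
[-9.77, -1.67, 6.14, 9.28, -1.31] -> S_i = Random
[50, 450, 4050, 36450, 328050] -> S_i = 50*9^i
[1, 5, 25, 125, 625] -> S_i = 1*5^i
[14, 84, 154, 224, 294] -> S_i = 14 + 70*i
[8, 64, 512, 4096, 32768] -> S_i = 8*8^i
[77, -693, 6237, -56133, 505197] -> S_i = 77*-9^i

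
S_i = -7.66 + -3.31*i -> [-7.66, -10.97, -14.28, -17.59, -20.9]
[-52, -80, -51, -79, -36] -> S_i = Random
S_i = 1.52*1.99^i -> [1.52, 3.02, 6.02, 11.98, 23.84]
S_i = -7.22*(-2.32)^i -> [-7.22, 16.75, -38.86, 90.16, -209.17]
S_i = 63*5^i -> [63, 315, 1575, 7875, 39375]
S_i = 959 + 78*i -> [959, 1037, 1115, 1193, 1271]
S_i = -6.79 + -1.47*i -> [-6.79, -8.26, -9.73, -11.2, -12.67]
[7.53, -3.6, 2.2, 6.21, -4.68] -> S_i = Random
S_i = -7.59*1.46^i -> [-7.59, -11.08, -16.18, -23.62, -34.49]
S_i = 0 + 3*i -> [0, 3, 6, 9, 12]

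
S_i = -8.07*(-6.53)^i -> [-8.07, 52.7, -344.11, 2247.05, -14673.25]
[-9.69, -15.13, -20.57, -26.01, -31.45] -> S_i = -9.69 + -5.44*i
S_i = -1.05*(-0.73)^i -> [-1.05, 0.77, -0.56, 0.41, -0.3]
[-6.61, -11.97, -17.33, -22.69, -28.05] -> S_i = -6.61 + -5.36*i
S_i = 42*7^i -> [42, 294, 2058, 14406, 100842]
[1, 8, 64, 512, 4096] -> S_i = 1*8^i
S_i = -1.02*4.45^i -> [-1.02, -4.54, -20.2, -89.88, -399.98]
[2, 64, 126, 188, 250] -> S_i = 2 + 62*i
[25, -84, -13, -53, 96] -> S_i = Random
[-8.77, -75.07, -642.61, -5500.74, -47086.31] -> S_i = -8.77*8.56^i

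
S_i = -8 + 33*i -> [-8, 25, 58, 91, 124]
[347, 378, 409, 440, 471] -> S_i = 347 + 31*i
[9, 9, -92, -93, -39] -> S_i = Random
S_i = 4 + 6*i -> [4, 10, 16, 22, 28]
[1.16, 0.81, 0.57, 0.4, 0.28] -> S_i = 1.16*0.70^i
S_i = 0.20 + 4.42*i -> [0.2, 4.62, 9.04, 13.46, 17.88]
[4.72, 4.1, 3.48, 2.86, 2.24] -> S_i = 4.72 + -0.62*i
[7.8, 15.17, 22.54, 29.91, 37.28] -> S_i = 7.80 + 7.37*i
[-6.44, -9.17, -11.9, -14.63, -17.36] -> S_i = -6.44 + -2.73*i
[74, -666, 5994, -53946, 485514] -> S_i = 74*-9^i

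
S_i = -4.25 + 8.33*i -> [-4.25, 4.08, 12.41, 20.74, 29.07]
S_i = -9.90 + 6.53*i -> [-9.9, -3.37, 3.16, 9.69, 16.22]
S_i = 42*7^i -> [42, 294, 2058, 14406, 100842]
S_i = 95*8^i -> [95, 760, 6080, 48640, 389120]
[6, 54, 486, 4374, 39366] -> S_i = 6*9^i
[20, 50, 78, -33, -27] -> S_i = Random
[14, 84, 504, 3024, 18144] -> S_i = 14*6^i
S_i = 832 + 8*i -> [832, 840, 848, 856, 864]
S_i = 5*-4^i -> [5, -20, 80, -320, 1280]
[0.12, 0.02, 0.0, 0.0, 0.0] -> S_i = 0.12*0.19^i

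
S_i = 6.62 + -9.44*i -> [6.62, -2.82, -12.26, -21.7, -31.14]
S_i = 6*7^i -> [6, 42, 294, 2058, 14406]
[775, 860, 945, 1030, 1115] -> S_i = 775 + 85*i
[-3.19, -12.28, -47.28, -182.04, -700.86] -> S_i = -3.19*3.85^i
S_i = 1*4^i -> [1, 4, 16, 64, 256]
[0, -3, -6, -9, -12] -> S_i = 0 + -3*i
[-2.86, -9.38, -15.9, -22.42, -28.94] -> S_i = -2.86 + -6.52*i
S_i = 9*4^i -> [9, 36, 144, 576, 2304]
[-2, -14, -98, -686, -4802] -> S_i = -2*7^i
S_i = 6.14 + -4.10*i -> [6.14, 2.04, -2.06, -6.16, -10.26]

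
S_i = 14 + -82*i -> [14, -68, -150, -232, -314]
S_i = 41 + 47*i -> [41, 88, 135, 182, 229]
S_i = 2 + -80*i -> [2, -78, -158, -238, -318]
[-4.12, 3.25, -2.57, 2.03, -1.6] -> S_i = -4.12*(-0.79)^i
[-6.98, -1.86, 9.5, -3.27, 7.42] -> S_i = Random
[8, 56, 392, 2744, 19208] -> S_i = 8*7^i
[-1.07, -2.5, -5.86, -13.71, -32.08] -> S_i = -1.07*2.34^i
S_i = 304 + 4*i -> [304, 308, 312, 316, 320]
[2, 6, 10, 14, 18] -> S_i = 2 + 4*i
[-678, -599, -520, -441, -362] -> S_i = -678 + 79*i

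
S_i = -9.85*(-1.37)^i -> [-9.85, 13.49, -18.49, 25.33, -34.7]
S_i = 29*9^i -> [29, 261, 2349, 21141, 190269]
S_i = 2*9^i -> [2, 18, 162, 1458, 13122]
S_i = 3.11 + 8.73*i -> [3.11, 11.84, 20.57, 29.3, 38.03]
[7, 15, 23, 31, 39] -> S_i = 7 + 8*i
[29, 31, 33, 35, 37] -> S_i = 29 + 2*i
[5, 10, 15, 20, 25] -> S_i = 5 + 5*i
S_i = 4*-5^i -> [4, -20, 100, -500, 2500]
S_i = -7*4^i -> [-7, -28, -112, -448, -1792]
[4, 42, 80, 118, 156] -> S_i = 4 + 38*i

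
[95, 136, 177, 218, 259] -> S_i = 95 + 41*i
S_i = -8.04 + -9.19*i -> [-8.04, -17.23, -26.42, -35.61, -44.8]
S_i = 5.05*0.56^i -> [5.05, 2.83, 1.58, 0.89, 0.5]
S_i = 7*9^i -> [7, 63, 567, 5103, 45927]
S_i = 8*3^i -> [8, 24, 72, 216, 648]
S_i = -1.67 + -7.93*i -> [-1.67, -9.6, -17.53, -25.46, -33.39]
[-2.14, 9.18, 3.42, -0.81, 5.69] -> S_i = Random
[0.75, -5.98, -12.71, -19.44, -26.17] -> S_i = 0.75 + -6.73*i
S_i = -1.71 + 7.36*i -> [-1.71, 5.65, 13.01, 20.37, 27.73]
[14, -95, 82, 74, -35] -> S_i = Random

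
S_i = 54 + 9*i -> [54, 63, 72, 81, 90]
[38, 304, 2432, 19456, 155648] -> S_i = 38*8^i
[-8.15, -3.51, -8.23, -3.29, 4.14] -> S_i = Random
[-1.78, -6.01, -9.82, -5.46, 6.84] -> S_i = Random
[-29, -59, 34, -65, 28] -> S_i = Random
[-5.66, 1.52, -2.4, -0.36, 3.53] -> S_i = Random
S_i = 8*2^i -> [8, 16, 32, 64, 128]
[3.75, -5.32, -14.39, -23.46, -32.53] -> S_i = 3.75 + -9.07*i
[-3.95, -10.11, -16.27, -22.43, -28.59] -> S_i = -3.95 + -6.16*i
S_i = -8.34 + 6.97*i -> [-8.34, -1.37, 5.6, 12.57, 19.54]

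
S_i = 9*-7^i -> [9, -63, 441, -3087, 21609]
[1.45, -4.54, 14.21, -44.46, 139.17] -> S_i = 1.45*(-3.13)^i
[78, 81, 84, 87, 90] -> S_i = 78 + 3*i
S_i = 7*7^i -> [7, 49, 343, 2401, 16807]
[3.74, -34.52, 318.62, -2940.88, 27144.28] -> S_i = 3.74*(-9.23)^i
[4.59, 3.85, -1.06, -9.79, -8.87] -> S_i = Random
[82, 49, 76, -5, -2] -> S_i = Random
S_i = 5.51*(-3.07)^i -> [5.51, -16.92, 51.93, -159.43, 489.45]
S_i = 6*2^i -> [6, 12, 24, 48, 96]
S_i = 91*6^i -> [91, 546, 3276, 19656, 117936]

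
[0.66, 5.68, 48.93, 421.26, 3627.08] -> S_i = 0.66*8.61^i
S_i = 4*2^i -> [4, 8, 16, 32, 64]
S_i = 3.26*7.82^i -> [3.26, 25.49, 199.36, 1558.97, 12191.15]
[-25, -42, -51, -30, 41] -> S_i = Random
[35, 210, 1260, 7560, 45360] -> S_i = 35*6^i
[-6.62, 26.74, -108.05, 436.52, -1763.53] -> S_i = -6.62*(-4.04)^i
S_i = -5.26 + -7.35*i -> [-5.26, -12.61, -19.96, -27.31, -34.66]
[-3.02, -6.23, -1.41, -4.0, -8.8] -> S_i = Random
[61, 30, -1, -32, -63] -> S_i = 61 + -31*i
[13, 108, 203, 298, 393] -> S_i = 13 + 95*i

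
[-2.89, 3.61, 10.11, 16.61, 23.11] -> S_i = -2.89 + 6.50*i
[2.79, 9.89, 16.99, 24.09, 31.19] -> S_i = 2.79 + 7.10*i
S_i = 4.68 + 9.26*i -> [4.68, 13.94, 23.2, 32.46, 41.72]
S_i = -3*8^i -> [-3, -24, -192, -1536, -12288]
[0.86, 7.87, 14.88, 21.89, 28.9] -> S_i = 0.86 + 7.01*i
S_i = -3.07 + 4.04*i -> [-3.07, 0.97, 5.01, 9.05, 13.09]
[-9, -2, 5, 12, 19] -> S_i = -9 + 7*i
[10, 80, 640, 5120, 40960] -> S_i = 10*8^i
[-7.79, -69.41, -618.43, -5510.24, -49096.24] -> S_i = -7.79*8.91^i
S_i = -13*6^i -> [-13, -78, -468, -2808, -16848]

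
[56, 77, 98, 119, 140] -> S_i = 56 + 21*i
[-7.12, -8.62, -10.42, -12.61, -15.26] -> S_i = -7.12*1.21^i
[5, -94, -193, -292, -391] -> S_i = 5 + -99*i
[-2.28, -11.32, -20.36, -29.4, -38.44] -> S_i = -2.28 + -9.04*i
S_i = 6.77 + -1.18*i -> [6.77, 5.59, 4.41, 3.23, 2.05]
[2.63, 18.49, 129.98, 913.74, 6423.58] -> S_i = 2.63*7.03^i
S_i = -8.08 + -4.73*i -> [-8.08, -12.81, -17.54, -22.27, -27.0]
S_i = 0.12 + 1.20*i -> [0.12, 1.32, 2.52, 3.72, 4.92]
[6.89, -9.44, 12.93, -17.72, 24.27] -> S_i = 6.89*(-1.37)^i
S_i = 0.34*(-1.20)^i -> [0.34, -0.41, 0.49, -0.59, 0.71]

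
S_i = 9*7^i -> [9, 63, 441, 3087, 21609]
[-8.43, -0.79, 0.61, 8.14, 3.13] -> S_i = Random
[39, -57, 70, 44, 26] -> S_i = Random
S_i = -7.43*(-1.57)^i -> [-7.43, 11.67, -18.31, 28.75, -45.14]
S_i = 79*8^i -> [79, 632, 5056, 40448, 323584]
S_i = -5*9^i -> [-5, -45, -405, -3645, -32805]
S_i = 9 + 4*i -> [9, 13, 17, 21, 25]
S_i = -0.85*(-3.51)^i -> [-0.85, 2.98, -10.47, 36.76, -129.02]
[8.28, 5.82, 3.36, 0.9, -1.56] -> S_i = 8.28 + -2.46*i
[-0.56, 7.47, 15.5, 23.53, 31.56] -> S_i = -0.56 + 8.03*i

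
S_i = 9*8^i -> [9, 72, 576, 4608, 36864]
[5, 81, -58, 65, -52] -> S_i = Random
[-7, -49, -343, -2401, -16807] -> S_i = -7*7^i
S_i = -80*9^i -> [-80, -720, -6480, -58320, -524880]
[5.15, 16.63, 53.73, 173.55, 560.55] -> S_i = 5.15*3.23^i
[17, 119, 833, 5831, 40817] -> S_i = 17*7^i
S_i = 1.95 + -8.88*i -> [1.95, -6.93, -15.81, -24.69, -33.57]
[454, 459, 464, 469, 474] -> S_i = 454 + 5*i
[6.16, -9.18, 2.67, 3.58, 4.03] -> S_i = Random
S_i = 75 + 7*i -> [75, 82, 89, 96, 103]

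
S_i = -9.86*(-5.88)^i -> [-9.86, 57.98, -340.9, 2004.51, -11786.54]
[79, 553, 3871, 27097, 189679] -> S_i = 79*7^i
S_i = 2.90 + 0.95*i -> [2.9, 3.85, 4.8, 5.75, 6.7]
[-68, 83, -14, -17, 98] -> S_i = Random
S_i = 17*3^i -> [17, 51, 153, 459, 1377]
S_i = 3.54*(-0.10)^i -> [3.54, -0.35, 0.04, -0.0, 0.0]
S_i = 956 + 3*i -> [956, 959, 962, 965, 968]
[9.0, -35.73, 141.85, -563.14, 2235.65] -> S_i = 9.00*(-3.97)^i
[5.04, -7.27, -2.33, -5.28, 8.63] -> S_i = Random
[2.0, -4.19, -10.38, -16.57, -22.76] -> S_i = 2.00 + -6.19*i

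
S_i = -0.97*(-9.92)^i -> [-0.97, 9.62, -95.45, 946.91, -9393.3]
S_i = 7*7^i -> [7, 49, 343, 2401, 16807]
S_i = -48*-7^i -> [-48, 336, -2352, 16464, -115248]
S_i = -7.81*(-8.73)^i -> [-7.81, 68.18, -595.22, 5196.29, -45363.65]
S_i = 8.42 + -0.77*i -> [8.42, 7.65, 6.88, 6.11, 5.34]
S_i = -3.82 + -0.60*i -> [-3.82, -4.42, -5.02, -5.62, -6.22]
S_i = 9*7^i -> [9, 63, 441, 3087, 21609]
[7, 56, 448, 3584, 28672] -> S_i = 7*8^i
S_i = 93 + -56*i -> [93, 37, -19, -75, -131]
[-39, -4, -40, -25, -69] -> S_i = Random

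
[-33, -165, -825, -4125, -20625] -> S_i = -33*5^i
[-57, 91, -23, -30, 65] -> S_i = Random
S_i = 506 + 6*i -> [506, 512, 518, 524, 530]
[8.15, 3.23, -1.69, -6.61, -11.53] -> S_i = 8.15 + -4.92*i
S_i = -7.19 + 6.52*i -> [-7.19, -0.67, 5.85, 12.37, 18.89]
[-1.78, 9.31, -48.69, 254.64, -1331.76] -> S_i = -1.78*(-5.23)^i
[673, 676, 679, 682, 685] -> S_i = 673 + 3*i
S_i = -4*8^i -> [-4, -32, -256, -2048, -16384]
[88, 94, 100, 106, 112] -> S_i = 88 + 6*i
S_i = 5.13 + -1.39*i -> [5.13, 3.74, 2.35, 0.96, -0.43]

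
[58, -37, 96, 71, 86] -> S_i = Random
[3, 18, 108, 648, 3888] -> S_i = 3*6^i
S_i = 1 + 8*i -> [1, 9, 17, 25, 33]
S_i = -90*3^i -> [-90, -270, -810, -2430, -7290]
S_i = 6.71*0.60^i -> [6.71, 4.03, 2.42, 1.45, 0.87]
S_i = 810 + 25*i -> [810, 835, 860, 885, 910]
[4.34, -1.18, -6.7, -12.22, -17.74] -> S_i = 4.34 + -5.52*i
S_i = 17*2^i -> [17, 34, 68, 136, 272]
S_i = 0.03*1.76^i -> [0.03, 0.05, 0.09, 0.16, 0.29]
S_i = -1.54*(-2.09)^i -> [-1.54, 3.22, -6.73, 14.06, -29.38]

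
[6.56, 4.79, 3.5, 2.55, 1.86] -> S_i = 6.56*0.73^i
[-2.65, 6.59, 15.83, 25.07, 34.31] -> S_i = -2.65 + 9.24*i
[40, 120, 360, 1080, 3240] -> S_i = 40*3^i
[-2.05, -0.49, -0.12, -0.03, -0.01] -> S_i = -2.05*0.24^i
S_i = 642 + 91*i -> [642, 733, 824, 915, 1006]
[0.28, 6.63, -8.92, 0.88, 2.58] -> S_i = Random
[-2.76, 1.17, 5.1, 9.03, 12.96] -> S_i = -2.76 + 3.93*i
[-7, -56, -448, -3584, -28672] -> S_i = -7*8^i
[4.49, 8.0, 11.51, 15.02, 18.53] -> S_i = 4.49 + 3.51*i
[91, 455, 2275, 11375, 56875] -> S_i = 91*5^i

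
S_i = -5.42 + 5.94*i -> [-5.42, 0.52, 6.46, 12.4, 18.34]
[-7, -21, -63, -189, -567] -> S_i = -7*3^i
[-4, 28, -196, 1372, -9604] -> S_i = -4*-7^i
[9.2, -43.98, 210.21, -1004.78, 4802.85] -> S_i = 9.20*(-4.78)^i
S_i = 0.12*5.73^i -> [0.12, 0.69, 3.94, 22.58, 129.36]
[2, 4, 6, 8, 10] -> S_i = 2 + 2*i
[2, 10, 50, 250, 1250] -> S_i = 2*5^i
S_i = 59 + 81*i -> [59, 140, 221, 302, 383]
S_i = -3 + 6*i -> [-3, 3, 9, 15, 21]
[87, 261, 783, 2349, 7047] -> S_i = 87*3^i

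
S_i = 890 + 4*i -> [890, 894, 898, 902, 906]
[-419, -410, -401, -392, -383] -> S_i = -419 + 9*i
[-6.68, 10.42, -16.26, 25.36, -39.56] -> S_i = -6.68*(-1.56)^i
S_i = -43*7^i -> [-43, -301, -2107, -14749, -103243]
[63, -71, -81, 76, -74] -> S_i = Random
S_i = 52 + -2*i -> [52, 50, 48, 46, 44]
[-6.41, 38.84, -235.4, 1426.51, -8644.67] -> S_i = -6.41*(-6.06)^i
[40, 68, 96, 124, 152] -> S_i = 40 + 28*i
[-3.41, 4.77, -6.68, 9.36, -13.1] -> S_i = -3.41*(-1.40)^i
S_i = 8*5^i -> [8, 40, 200, 1000, 5000]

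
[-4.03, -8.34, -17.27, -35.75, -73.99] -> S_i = -4.03*2.07^i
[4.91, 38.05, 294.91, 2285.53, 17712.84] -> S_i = 4.91*7.75^i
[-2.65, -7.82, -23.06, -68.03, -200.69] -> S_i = -2.65*2.95^i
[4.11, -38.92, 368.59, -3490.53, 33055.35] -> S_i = 4.11*(-9.47)^i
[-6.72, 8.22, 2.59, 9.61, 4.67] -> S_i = Random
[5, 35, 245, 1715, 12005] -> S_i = 5*7^i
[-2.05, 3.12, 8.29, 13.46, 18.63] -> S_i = -2.05 + 5.17*i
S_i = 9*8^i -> [9, 72, 576, 4608, 36864]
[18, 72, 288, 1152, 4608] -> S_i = 18*4^i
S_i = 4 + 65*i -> [4, 69, 134, 199, 264]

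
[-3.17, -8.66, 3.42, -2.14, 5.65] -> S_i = Random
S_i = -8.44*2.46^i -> [-8.44, -20.76, -51.08, -125.65, -309.09]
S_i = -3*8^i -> [-3, -24, -192, -1536, -12288]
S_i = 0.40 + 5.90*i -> [0.4, 6.3, 12.2, 18.1, 24.0]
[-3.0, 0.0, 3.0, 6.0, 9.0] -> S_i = -3.00 + 3.00*i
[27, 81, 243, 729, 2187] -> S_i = 27*3^i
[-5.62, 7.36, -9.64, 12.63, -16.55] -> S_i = -5.62*(-1.31)^i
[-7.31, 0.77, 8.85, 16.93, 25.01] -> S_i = -7.31 + 8.08*i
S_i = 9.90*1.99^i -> [9.9, 19.7, 39.2, 78.02, 155.26]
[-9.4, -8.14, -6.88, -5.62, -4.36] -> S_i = -9.40 + 1.26*i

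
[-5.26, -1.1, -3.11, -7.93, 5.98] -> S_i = Random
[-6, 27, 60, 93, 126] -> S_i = -6 + 33*i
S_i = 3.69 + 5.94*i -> [3.69, 9.63, 15.57, 21.51, 27.45]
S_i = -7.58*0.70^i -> [-7.58, -5.31, -3.71, -2.6, -1.82]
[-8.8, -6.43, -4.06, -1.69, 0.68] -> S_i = -8.80 + 2.37*i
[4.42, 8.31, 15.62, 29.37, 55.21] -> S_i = 4.42*1.88^i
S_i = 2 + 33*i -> [2, 35, 68, 101, 134]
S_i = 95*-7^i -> [95, -665, 4655, -32585, 228095]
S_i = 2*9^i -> [2, 18, 162, 1458, 13122]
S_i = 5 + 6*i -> [5, 11, 17, 23, 29]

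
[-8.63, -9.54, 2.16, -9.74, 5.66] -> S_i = Random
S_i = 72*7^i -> [72, 504, 3528, 24696, 172872]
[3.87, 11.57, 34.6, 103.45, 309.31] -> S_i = 3.87*2.99^i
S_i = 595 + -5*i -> [595, 590, 585, 580, 575]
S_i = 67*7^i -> [67, 469, 3283, 22981, 160867]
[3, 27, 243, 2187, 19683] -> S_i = 3*9^i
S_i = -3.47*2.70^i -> [-3.47, -9.37, -25.3, -68.3, -184.41]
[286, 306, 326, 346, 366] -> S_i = 286 + 20*i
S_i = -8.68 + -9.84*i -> [-8.68, -18.52, -28.36, -38.2, -48.04]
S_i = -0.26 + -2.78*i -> [-0.26, -3.04, -5.82, -8.6, -11.38]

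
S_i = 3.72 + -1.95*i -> [3.72, 1.77, -0.18, -2.13, -4.08]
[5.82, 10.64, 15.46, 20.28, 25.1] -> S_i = 5.82 + 4.82*i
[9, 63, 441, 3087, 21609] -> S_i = 9*7^i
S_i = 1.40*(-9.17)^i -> [1.4, -12.84, 117.72, -1079.53, 9899.32]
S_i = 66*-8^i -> [66, -528, 4224, -33792, 270336]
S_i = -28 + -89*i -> [-28, -117, -206, -295, -384]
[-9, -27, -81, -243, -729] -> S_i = -9*3^i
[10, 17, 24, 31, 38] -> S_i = 10 + 7*i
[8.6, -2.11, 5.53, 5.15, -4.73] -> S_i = Random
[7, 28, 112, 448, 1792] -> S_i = 7*4^i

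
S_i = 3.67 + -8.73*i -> [3.67, -5.06, -13.79, -22.52, -31.25]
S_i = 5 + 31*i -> [5, 36, 67, 98, 129]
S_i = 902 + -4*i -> [902, 898, 894, 890, 886]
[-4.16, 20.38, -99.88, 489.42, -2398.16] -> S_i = -4.16*(-4.90)^i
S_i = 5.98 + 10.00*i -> [5.98, 15.98, 25.98, 35.98, 45.98]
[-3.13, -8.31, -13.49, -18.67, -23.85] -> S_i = -3.13 + -5.18*i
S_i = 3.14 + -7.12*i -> [3.14, -3.98, -11.1, -18.22, -25.34]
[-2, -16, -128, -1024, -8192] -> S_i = -2*8^i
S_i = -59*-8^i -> [-59, 472, -3776, 30208, -241664]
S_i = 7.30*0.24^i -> [7.3, 1.75, 0.42, 0.1, 0.02]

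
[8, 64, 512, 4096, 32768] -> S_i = 8*8^i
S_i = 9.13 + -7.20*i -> [9.13, 1.93, -5.27, -12.47, -19.67]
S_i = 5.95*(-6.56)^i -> [5.95, -39.03, 256.05, -1679.69, 11018.75]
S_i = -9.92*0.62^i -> [-9.92, -6.15, -3.81, -2.36, -1.47]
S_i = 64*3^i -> [64, 192, 576, 1728, 5184]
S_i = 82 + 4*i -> [82, 86, 90, 94, 98]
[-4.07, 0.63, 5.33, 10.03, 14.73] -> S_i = -4.07 + 4.70*i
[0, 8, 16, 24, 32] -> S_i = 0 + 8*i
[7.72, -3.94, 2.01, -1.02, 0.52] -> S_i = 7.72*(-0.51)^i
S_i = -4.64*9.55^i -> [-4.64, -44.31, -423.18, -4041.37, -38595.04]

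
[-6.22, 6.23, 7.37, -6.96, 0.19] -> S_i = Random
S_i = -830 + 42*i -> [-830, -788, -746, -704, -662]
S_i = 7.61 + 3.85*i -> [7.61, 11.46, 15.31, 19.16, 23.01]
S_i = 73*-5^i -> [73, -365, 1825, -9125, 45625]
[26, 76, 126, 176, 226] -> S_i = 26 + 50*i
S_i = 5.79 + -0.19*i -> [5.79, 5.6, 5.41, 5.22, 5.03]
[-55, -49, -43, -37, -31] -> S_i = -55 + 6*i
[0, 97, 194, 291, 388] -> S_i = 0 + 97*i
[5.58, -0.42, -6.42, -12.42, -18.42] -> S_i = 5.58 + -6.00*i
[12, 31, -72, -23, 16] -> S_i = Random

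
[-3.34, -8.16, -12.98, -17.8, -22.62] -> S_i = -3.34 + -4.82*i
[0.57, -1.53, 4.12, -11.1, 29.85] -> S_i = 0.57*(-2.69)^i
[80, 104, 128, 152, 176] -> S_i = 80 + 24*i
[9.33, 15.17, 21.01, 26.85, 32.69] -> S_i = 9.33 + 5.84*i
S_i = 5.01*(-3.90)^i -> [5.01, -19.54, 76.2, -297.19, 1159.03]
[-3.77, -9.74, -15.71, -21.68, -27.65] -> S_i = -3.77 + -5.97*i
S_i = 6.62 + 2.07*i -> [6.62, 8.69, 10.76, 12.83, 14.9]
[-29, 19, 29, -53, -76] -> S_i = Random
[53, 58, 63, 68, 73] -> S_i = 53 + 5*i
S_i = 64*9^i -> [64, 576, 5184, 46656, 419904]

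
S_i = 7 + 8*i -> [7, 15, 23, 31, 39]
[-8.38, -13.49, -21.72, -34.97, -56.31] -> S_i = -8.38*1.61^i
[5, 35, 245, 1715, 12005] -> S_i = 5*7^i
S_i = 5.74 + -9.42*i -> [5.74, -3.68, -13.1, -22.52, -31.94]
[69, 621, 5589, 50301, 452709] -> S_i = 69*9^i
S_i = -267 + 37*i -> [-267, -230, -193, -156, -119]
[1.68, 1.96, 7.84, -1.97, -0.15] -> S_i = Random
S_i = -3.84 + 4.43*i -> [-3.84, 0.59, 5.02, 9.45, 13.88]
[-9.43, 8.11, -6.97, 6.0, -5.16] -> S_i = -9.43*(-0.86)^i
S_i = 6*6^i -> [6, 36, 216, 1296, 7776]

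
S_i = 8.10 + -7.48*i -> [8.1, 0.62, -6.86, -14.34, -21.82]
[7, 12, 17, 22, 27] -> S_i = 7 + 5*i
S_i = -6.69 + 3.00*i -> [-6.69, -3.69, -0.69, 2.31, 5.31]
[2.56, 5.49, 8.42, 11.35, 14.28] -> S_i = 2.56 + 2.93*i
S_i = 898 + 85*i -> [898, 983, 1068, 1153, 1238]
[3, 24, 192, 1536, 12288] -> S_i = 3*8^i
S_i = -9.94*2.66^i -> [-9.94, -26.44, -70.33, -187.08, -497.64]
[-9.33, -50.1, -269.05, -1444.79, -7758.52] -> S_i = -9.33*5.37^i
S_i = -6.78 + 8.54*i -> [-6.78, 1.76, 10.3, 18.84, 27.38]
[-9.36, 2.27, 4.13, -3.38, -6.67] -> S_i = Random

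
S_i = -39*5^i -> [-39, -195, -975, -4875, -24375]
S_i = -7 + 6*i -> [-7, -1, 5, 11, 17]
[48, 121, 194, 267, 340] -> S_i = 48 + 73*i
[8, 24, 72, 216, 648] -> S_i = 8*3^i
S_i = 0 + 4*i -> [0, 4, 8, 12, 16]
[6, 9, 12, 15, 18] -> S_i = 6 + 3*i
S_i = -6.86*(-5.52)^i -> [-6.86, 37.87, -209.03, 1153.83, -6369.13]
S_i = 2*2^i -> [2, 4, 8, 16, 32]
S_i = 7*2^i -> [7, 14, 28, 56, 112]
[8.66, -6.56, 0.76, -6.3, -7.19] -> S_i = Random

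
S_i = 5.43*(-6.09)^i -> [5.43, -33.07, 201.39, -1226.46, 7469.11]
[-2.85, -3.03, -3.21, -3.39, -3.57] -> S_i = -2.85 + -0.18*i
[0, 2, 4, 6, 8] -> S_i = 0 + 2*i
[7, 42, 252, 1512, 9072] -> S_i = 7*6^i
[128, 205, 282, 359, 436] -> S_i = 128 + 77*i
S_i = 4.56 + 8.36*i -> [4.56, 12.92, 21.28, 29.64, 38.0]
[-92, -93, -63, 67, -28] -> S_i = Random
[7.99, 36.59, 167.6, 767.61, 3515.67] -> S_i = 7.99*4.58^i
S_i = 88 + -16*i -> [88, 72, 56, 40, 24]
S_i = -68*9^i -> [-68, -612, -5508, -49572, -446148]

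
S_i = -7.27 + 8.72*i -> [-7.27, 1.45, 10.17, 18.89, 27.61]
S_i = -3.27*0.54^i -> [-3.27, -1.77, -0.95, -0.51, -0.28]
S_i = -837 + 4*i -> [-837, -833, -829, -825, -821]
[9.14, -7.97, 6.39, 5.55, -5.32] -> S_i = Random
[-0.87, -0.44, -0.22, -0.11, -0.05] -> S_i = -0.87*0.50^i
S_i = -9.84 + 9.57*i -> [-9.84, -0.27, 9.3, 18.87, 28.44]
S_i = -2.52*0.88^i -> [-2.52, -2.22, -1.95, -1.72, -1.51]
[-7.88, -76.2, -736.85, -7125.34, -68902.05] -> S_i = -7.88*9.67^i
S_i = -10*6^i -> [-10, -60, -360, -2160, -12960]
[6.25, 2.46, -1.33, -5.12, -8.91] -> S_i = 6.25 + -3.79*i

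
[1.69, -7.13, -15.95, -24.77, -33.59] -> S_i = 1.69 + -8.82*i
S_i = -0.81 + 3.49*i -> [-0.81, 2.68, 6.17, 9.66, 13.15]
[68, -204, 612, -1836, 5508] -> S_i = 68*-3^i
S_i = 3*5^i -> [3, 15, 75, 375, 1875]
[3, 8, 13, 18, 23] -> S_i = 3 + 5*i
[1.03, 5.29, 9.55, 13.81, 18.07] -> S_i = 1.03 + 4.26*i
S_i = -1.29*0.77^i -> [-1.29, -0.99, -0.76, -0.59, -0.45]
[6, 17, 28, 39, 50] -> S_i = 6 + 11*i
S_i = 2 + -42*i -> [2, -40, -82, -124, -166]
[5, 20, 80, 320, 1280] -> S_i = 5*4^i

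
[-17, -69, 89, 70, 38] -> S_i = Random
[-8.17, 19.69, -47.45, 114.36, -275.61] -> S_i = -8.17*(-2.41)^i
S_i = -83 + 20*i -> [-83, -63, -43, -23, -3]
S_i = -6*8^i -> [-6, -48, -384, -3072, -24576]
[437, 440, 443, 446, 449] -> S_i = 437 + 3*i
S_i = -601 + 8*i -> [-601, -593, -585, -577, -569]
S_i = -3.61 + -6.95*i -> [-3.61, -10.56, -17.51, -24.46, -31.41]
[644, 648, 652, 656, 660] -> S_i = 644 + 4*i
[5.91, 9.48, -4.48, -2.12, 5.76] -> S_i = Random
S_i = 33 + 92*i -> [33, 125, 217, 309, 401]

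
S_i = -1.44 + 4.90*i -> [-1.44, 3.46, 8.36, 13.26, 18.16]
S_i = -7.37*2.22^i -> [-7.37, -16.36, -36.32, -80.64, -179.01]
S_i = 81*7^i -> [81, 567, 3969, 27783, 194481]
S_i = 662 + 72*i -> [662, 734, 806, 878, 950]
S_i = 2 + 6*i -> [2, 8, 14, 20, 26]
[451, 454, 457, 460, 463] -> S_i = 451 + 3*i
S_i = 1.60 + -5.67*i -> [1.6, -4.07, -9.74, -15.41, -21.08]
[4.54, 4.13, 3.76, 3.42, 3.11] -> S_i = 4.54*0.91^i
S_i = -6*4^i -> [-6, -24, -96, -384, -1536]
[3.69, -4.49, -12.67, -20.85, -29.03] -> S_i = 3.69 + -8.18*i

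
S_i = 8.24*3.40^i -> [8.24, 28.02, 95.25, 323.86, 1101.14]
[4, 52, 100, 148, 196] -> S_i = 4 + 48*i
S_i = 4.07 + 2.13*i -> [4.07, 6.2, 8.33, 10.46, 12.59]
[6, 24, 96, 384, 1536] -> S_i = 6*4^i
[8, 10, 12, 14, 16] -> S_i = 8 + 2*i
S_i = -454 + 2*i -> [-454, -452, -450, -448, -446]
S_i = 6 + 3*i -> [6, 9, 12, 15, 18]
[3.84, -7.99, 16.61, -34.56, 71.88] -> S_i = 3.84*(-2.08)^i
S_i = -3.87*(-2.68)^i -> [-3.87, 10.37, -27.8, 74.49, -199.64]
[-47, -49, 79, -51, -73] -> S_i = Random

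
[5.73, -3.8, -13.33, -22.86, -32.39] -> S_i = 5.73 + -9.53*i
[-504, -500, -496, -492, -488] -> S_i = -504 + 4*i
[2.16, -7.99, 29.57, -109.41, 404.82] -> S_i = 2.16*(-3.70)^i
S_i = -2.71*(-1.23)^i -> [-2.71, 3.33, -4.1, 5.04, -6.2]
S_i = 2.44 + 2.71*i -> [2.44, 5.15, 7.86, 10.57, 13.28]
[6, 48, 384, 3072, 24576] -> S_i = 6*8^i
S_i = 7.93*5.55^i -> [7.93, 44.01, 244.26, 1355.66, 7523.94]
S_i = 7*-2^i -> [7, -14, 28, -56, 112]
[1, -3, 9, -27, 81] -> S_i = 1*-3^i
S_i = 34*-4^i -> [34, -136, 544, -2176, 8704]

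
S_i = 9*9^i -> [9, 81, 729, 6561, 59049]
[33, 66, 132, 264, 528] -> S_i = 33*2^i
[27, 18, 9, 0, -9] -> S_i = 27 + -9*i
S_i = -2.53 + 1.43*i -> [-2.53, -1.1, 0.33, 1.76, 3.19]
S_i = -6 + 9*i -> [-6, 3, 12, 21, 30]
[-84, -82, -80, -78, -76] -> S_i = -84 + 2*i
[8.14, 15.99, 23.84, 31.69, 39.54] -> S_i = 8.14 + 7.85*i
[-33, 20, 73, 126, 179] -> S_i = -33 + 53*i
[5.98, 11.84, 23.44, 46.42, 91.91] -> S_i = 5.98*1.98^i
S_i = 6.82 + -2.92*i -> [6.82, 3.9, 0.98, -1.94, -4.86]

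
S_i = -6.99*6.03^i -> [-6.99, -42.15, -254.16, -1532.6, -9241.58]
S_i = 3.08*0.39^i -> [3.08, 1.2, 0.47, 0.18, 0.07]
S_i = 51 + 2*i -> [51, 53, 55, 57, 59]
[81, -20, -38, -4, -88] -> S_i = Random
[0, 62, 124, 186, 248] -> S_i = 0 + 62*i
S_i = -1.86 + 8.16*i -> [-1.86, 6.3, 14.46, 22.62, 30.78]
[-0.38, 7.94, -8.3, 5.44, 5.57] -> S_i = Random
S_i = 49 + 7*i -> [49, 56, 63, 70, 77]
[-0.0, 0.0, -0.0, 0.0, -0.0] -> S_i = -0.00*(-2.20)^i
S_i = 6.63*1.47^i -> [6.63, 9.75, 14.33, 21.06, 30.96]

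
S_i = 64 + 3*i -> [64, 67, 70, 73, 76]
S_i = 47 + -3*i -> [47, 44, 41, 38, 35]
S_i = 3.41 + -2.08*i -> [3.41, 1.33, -0.75, -2.83, -4.91]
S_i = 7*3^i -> [7, 21, 63, 189, 567]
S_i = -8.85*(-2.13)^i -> [-8.85, 18.85, -40.15, 85.52, -182.16]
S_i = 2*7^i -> [2, 14, 98, 686, 4802]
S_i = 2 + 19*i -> [2, 21, 40, 59, 78]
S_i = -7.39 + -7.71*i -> [-7.39, -15.1, -22.81, -30.52, -38.23]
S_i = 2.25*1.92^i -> [2.25, 4.32, 8.29, 15.93, 30.58]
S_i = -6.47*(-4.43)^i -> [-6.47, 28.66, -126.97, 562.49, -2491.83]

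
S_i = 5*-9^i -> [5, -45, 405, -3645, 32805]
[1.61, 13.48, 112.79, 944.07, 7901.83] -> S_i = 1.61*8.37^i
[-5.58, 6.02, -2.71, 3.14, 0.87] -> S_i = Random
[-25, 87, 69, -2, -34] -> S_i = Random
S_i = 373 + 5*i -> [373, 378, 383, 388, 393]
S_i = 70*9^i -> [70, 630, 5670, 51030, 459270]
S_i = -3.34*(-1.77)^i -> [-3.34, 5.91, -10.46, 18.52, -32.78]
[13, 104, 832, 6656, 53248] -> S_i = 13*8^i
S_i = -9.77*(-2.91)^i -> [-9.77, 28.43, -82.73, 240.75, -700.59]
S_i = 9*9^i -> [9, 81, 729, 6561, 59049]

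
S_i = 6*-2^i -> [6, -12, 24, -48, 96]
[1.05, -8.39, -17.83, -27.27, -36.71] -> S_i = 1.05 + -9.44*i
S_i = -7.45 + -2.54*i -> [-7.45, -9.99, -12.53, -15.07, -17.61]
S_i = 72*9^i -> [72, 648, 5832, 52488, 472392]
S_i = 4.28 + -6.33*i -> [4.28, -2.05, -8.38, -14.71, -21.04]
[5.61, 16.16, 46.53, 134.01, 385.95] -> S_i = 5.61*2.88^i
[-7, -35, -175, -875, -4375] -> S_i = -7*5^i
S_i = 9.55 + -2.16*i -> [9.55, 7.39, 5.23, 3.07, 0.91]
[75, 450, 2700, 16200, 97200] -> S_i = 75*6^i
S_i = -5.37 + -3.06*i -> [-5.37, -8.43, -11.49, -14.55, -17.61]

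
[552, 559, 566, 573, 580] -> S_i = 552 + 7*i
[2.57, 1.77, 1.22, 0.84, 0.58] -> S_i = 2.57*0.69^i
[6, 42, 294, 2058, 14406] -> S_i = 6*7^i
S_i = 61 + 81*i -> [61, 142, 223, 304, 385]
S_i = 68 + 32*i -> [68, 100, 132, 164, 196]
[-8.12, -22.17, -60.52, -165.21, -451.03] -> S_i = -8.12*2.73^i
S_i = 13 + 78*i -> [13, 91, 169, 247, 325]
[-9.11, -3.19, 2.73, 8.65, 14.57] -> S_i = -9.11 + 5.92*i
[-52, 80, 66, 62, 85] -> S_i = Random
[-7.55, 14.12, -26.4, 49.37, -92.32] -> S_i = -7.55*(-1.87)^i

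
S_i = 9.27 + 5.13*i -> [9.27, 14.4, 19.53, 24.66, 29.79]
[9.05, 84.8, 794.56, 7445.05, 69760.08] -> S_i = 9.05*9.37^i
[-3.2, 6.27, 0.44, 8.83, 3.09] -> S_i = Random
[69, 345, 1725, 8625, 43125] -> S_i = 69*5^i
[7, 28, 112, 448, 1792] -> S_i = 7*4^i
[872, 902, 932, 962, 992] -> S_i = 872 + 30*i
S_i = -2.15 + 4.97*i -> [-2.15, 2.82, 7.79, 12.76, 17.73]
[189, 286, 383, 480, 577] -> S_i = 189 + 97*i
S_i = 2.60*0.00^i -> [2.6, 0.0, 0.0, 0.0, 0.0]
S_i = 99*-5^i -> [99, -495, 2475, -12375, 61875]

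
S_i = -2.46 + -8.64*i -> [-2.46, -11.1, -19.74, -28.38, -37.02]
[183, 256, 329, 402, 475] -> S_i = 183 + 73*i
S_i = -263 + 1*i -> [-263, -262, -261, -260, -259]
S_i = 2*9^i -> [2, 18, 162, 1458, 13122]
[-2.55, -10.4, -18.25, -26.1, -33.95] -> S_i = -2.55 + -7.85*i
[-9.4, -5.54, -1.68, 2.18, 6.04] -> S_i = -9.40 + 3.86*i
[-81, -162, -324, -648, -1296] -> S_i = -81*2^i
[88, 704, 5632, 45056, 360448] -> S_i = 88*8^i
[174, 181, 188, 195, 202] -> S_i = 174 + 7*i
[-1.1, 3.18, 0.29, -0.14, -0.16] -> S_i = Random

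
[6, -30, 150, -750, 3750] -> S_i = 6*-5^i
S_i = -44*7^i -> [-44, -308, -2156, -15092, -105644]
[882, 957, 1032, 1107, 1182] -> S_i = 882 + 75*i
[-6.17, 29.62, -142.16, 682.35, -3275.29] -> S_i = -6.17*(-4.80)^i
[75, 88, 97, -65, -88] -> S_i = Random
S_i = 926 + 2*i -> [926, 928, 930, 932, 934]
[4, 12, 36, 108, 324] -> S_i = 4*3^i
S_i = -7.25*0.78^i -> [-7.25, -5.66, -4.41, -3.44, -2.68]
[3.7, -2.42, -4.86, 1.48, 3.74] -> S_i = Random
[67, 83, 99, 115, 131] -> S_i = 67 + 16*i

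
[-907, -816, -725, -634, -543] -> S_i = -907 + 91*i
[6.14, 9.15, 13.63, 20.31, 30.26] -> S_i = 6.14*1.49^i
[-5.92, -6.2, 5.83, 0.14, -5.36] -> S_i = Random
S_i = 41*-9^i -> [41, -369, 3321, -29889, 269001]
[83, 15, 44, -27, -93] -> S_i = Random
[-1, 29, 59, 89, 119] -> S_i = -1 + 30*i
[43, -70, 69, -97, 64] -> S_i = Random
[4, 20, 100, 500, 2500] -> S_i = 4*5^i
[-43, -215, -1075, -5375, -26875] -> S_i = -43*5^i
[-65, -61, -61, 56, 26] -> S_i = Random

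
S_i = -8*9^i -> [-8, -72, -648, -5832, -52488]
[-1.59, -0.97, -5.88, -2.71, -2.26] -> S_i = Random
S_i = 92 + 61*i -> [92, 153, 214, 275, 336]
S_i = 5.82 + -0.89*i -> [5.82, 4.93, 4.04, 3.15, 2.26]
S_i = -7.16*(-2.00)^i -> [-7.16, 14.32, -28.64, 57.28, -114.56]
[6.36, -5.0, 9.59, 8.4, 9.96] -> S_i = Random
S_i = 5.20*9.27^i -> [5.2, 48.2, 446.85, 4142.31, 38399.21]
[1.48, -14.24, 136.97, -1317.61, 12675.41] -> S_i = 1.48*(-9.62)^i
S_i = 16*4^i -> [16, 64, 256, 1024, 4096]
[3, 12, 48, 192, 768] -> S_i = 3*4^i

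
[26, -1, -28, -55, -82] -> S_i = 26 + -27*i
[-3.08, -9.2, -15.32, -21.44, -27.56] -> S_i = -3.08 + -6.12*i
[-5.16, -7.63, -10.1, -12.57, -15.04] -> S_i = -5.16 + -2.47*i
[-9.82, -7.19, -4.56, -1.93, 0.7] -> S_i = -9.82 + 2.63*i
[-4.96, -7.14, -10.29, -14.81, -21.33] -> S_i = -4.96*1.44^i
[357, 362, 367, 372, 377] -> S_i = 357 + 5*i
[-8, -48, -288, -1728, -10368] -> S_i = -8*6^i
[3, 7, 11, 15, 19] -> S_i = 3 + 4*i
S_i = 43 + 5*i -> [43, 48, 53, 58, 63]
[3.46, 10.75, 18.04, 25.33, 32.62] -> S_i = 3.46 + 7.29*i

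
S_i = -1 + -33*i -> [-1, -34, -67, -100, -133]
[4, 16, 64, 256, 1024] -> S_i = 4*4^i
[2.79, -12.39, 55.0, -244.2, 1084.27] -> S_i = 2.79*(-4.44)^i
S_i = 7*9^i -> [7, 63, 567, 5103, 45927]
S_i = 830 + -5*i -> [830, 825, 820, 815, 810]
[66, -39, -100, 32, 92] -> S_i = Random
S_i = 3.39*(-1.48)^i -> [3.39, -5.02, 7.43, -10.99, 16.26]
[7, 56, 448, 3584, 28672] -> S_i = 7*8^i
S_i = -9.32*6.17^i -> [-9.32, -57.5, -354.8, -2189.13, -13506.93]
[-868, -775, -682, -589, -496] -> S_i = -868 + 93*i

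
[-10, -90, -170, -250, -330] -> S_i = -10 + -80*i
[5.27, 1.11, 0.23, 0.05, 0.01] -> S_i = 5.27*0.21^i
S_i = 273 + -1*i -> [273, 272, 271, 270, 269]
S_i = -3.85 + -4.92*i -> [-3.85, -8.77, -13.69, -18.61, -23.53]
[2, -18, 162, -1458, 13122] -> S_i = 2*-9^i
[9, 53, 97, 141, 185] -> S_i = 9 + 44*i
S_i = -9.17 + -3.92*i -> [-9.17, -13.09, -17.01, -20.93, -24.85]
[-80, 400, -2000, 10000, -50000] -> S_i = -80*-5^i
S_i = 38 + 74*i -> [38, 112, 186, 260, 334]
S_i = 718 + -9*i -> [718, 709, 700, 691, 682]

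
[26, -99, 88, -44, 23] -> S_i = Random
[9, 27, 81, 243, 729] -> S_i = 9*3^i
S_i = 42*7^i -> [42, 294, 2058, 14406, 100842]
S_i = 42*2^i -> [42, 84, 168, 336, 672]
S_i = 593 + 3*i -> [593, 596, 599, 602, 605]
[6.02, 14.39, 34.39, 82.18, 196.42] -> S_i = 6.02*2.39^i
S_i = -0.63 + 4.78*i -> [-0.63, 4.15, 8.93, 13.71, 18.49]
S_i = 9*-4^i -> [9, -36, 144, -576, 2304]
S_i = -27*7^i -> [-27, -189, -1323, -9261, -64827]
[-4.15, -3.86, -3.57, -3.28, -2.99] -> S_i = -4.15 + 0.29*i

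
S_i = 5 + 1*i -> [5, 6, 7, 8, 9]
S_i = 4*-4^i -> [4, -16, 64, -256, 1024]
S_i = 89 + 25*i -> [89, 114, 139, 164, 189]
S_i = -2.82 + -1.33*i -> [-2.82, -4.15, -5.48, -6.81, -8.14]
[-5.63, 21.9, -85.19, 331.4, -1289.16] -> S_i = -5.63*(-3.89)^i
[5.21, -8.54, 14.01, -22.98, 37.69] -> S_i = 5.21*(-1.64)^i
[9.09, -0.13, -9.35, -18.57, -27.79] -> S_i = 9.09 + -9.22*i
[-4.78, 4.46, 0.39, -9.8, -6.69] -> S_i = Random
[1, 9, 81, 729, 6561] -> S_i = 1*9^i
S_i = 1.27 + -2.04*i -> [1.27, -0.77, -2.81, -4.85, -6.89]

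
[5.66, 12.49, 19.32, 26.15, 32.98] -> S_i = 5.66 + 6.83*i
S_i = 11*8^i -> [11, 88, 704, 5632, 45056]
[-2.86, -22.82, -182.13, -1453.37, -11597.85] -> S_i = -2.86*7.98^i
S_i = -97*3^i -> [-97, -291, -873, -2619, -7857]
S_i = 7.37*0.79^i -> [7.37, 5.82, 4.6, 3.63, 2.87]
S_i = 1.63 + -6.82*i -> [1.63, -5.19, -12.01, -18.83, -25.65]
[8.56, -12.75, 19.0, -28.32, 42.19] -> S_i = 8.56*(-1.49)^i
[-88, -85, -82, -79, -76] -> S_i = -88 + 3*i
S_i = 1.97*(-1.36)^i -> [1.97, -2.68, 3.64, -4.96, 6.74]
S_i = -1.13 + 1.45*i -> [-1.13, 0.32, 1.77, 3.22, 4.67]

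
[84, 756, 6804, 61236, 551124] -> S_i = 84*9^i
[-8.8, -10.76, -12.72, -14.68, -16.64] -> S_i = -8.80 + -1.96*i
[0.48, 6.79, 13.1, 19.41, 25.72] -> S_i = 0.48 + 6.31*i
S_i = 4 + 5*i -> [4, 9, 14, 19, 24]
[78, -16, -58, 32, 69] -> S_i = Random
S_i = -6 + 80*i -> [-6, 74, 154, 234, 314]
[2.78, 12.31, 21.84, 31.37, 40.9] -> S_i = 2.78 + 9.53*i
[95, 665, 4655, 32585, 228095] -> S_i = 95*7^i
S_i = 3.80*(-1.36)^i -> [3.8, -5.17, 7.03, -9.56, 13.0]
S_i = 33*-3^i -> [33, -99, 297, -891, 2673]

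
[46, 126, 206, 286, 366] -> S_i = 46 + 80*i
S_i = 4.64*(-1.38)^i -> [4.64, -6.4, 8.84, -12.19, 16.83]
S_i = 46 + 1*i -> [46, 47, 48, 49, 50]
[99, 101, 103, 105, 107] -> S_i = 99 + 2*i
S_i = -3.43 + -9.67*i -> [-3.43, -13.1, -22.77, -32.44, -42.11]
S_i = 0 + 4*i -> [0, 4, 8, 12, 16]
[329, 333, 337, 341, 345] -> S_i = 329 + 4*i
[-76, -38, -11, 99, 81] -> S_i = Random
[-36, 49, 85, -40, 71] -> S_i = Random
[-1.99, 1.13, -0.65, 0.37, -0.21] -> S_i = -1.99*(-0.57)^i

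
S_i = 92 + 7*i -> [92, 99, 106, 113, 120]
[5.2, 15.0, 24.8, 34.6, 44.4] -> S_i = 5.20 + 9.80*i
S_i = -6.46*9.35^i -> [-6.46, -60.4, -564.75, -5280.41, -49371.8]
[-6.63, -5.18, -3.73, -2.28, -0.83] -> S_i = -6.63 + 1.45*i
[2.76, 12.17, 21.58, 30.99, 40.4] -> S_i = 2.76 + 9.41*i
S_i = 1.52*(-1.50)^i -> [1.52, -2.28, 3.42, -5.13, 7.7]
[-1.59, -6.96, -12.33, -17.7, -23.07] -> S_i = -1.59 + -5.37*i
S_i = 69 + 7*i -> [69, 76, 83, 90, 97]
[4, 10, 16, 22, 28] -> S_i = 4 + 6*i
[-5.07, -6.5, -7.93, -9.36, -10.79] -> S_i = -5.07 + -1.43*i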